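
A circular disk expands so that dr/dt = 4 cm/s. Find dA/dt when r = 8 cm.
64π cm²/s

A = πr²
dA/dt = 2πr · dr/dt = 2π(8)(4) = 64π cm²/s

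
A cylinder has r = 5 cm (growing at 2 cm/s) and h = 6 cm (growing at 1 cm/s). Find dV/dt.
145π cm³/s

V = πr²h
dV/dt = 2πrh·dr/dt + πr²·dh/dt
= 2π(5)(6)(2) + π(5)²(1)
= 145π cm³/s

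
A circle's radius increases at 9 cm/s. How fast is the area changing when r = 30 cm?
540π cm²/s

A = πr²
dA/dt = 2πr · dr/dt = 2π(30)(9) = 540π cm²/s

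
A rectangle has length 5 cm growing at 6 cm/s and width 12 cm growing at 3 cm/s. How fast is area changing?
87 cm²/s

A = lw
dA/dt = w·dl/dt + l·dw/dt = 12·6 + 5·3 = 87 cm²/s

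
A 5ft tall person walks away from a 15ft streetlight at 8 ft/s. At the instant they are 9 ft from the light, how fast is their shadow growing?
4 ft/s

By similar triangles: 15/(x+s) = 5/s
Solving: s = 5x/10
ds/dt = 5/10 · dx/dt = 1/2 · 8 = 4 ft/s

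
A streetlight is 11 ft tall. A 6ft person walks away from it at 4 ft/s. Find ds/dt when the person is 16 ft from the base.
24/5 ft/s

By similar triangles: 11/(x+s) = 6/s
Solving: s = 6x/5
ds/dt = 6/5 · dx/dt = 6/5 · 4 = 24/5 ft/s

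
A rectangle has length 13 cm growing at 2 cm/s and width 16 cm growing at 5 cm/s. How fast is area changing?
97 cm²/s

A = lw
dA/dt = w·dl/dt + l·dw/dt = 16·2 + 13·5 = 97 cm²/s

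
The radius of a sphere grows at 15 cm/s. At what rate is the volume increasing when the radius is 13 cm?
10140π cm³/s

V = (4/3)πr³
dV/dt = dV/dr · dr/dt = 4πr² · 15
At r = 13: dV/dt = 10140π cm³/s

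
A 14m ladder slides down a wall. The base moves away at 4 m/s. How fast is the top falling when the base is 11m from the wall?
44√3/15 ≈ 5.081 m/s

x² + y² = 14²
2x·dx/dt + 2y·dy/dt = 0
dy/dt = -x/y · dx/dt = -11/(5√3) · 4 = -44√3/15 m/s
The top is descending at 44√3/15 ≈ 5.081 m/s.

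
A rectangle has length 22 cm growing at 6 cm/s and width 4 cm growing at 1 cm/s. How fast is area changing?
46 cm²/s

A = lw
dA/dt = w·dl/dt + l·dw/dt = 4·6 + 22·1 = 46 cm²/s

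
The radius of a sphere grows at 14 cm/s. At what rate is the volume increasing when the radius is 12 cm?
8064π cm³/s

V = (4/3)πr³
dV/dt = dV/dr · dr/dt = 4πr² · 14
At r = 12: dV/dt = 8064π cm³/s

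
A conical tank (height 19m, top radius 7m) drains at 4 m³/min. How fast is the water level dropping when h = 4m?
361/(196π) ≈ 0.5863 m/min

r/h = 7/19, so r = (7/19)h
V = (1/3)πr²h = (1/3)π((7/19)h)²h = (49/1083)πh³
dV/dh = (49/361)πh²
dh/dt = (dV/dt)/(dV/dh) = -4/((49/361)π·4²) = -361/(196π) m/min
The level is dropping at 361/(196π) ≈ 0.5863 m/min.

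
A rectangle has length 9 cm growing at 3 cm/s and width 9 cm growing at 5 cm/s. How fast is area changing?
72 cm²/s

A = lw
dA/dt = w·dl/dt + l·dw/dt = 9·3 + 9·5 = 72 cm²/s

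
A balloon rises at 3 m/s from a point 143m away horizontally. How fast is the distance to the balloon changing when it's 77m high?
21√218/218 ≈ 1.422 m/s

z² = 143² + y²
z = √(143² + 77²) = 11√218
dz/dt = y/z · dy/dt = 77/(11√218) · 3 = 21√218/218 ≈ 1.422 m/s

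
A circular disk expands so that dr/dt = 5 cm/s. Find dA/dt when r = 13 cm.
130π cm²/s

A = πr²
dA/dt = 2πr · dr/dt = 2π(13)(5) = 130π cm²/s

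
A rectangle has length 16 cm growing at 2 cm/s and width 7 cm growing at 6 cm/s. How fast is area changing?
110 cm²/s

A = lw
dA/dt = w·dl/dt + l·dw/dt = 7·2 + 16·6 = 110 cm²/s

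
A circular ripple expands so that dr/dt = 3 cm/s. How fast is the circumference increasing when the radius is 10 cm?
6π cm/s

C = 2πr
dC/dt = 2π · dr/dt = 2π · 3 = 6π cm/s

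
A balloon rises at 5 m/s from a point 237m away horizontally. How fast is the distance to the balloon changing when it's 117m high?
195√7762/7762 ≈ 2.213 m/s

z² = 237² + y²
z = √(237² + 117²) = 3√7762
dz/dt = y/z · dy/dt = 117/(3√7762) · 5 = 195√7762/7762 ≈ 2.213 m/s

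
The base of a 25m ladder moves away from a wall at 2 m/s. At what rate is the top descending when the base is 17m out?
17√21/42 ≈ 1.855 m/s

x² + y² = 25²
2x·dx/dt + 2y·dy/dt = 0
dy/dt = -x/y · dx/dt = -17/(4√21) · 2 = -17√21/42 m/s
The top is descending at 17√21/42 ≈ 1.855 m/s.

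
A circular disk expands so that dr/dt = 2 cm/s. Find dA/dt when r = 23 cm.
92π cm²/s

A = πr²
dA/dt = 2πr · dr/dt = 2π(23)(2) = 92π cm²/s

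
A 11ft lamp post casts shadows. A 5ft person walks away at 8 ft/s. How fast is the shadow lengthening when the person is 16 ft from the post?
20/3 ft/s

By similar triangles: 11/(x+s) = 5/s
Solving: s = 5x/6
ds/dt = 5/6 · dx/dt = 5/6 · 8 = 20/3 ft/s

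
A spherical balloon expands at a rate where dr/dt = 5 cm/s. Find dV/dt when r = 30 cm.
18000π cm³/s

V = (4/3)πr³
dV/dt = dV/dr · dr/dt = 4πr² · 5
At r = 30: dV/dt = 18000π cm³/s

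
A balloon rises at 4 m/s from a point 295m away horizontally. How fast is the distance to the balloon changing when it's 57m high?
114√90274/45137 ≈ 0.7588 m/s

z² = 295² + y²
z = √(295² + 57²) = √90274
dz/dt = y/z · dy/dt = 57/√90274 · 4 = 114√90274/45137 ≈ 0.7588 m/s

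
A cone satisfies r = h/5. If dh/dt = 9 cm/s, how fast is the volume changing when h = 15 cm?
81π cm³/s

V = (1/3)π(h/5)²h = πh³/75
dV/dt = πh²/25 · 9
At h = 15: dV/dt = 81π cm³/s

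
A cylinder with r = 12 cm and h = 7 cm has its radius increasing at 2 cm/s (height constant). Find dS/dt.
124π cm²/s

S = 2πrh + 2πr² (lateral + bases)
dS/dt = (2πh + 4πr)·dr/dt = (2π·7 + 4π·12)·2
= 124π cm²/s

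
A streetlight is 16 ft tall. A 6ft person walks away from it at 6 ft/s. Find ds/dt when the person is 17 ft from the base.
18/5 ft/s

By similar triangles: 16/(x+s) = 6/s
Solving: s = 6x/10
ds/dt = 6/10 · dx/dt = 3/5 · 6 = 18/5 ft/s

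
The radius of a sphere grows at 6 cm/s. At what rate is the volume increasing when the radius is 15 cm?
5400π cm³/s

V = (4/3)πr³
dV/dt = dV/dr · dr/dt = 4πr² · 6
At r = 15: dV/dt = 5400π cm³/s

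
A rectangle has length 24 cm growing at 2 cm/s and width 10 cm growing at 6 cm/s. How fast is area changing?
164 cm²/s

A = lw
dA/dt = w·dl/dt + l·dw/dt = 10·2 + 24·6 = 164 cm²/s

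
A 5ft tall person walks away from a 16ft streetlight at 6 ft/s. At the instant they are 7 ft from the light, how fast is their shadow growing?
30/11 ft/s

By similar triangles: 16/(x+s) = 5/s
Solving: s = 5x/11
ds/dt = 5/11 · dx/dt = 5/11 · 6 = 30/11 ft/s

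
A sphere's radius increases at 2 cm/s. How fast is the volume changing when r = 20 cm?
3200π cm³/s

V = (4/3)πr³
dV/dt = dV/dr · dr/dt = 4πr² · 2
At r = 20: dV/dt = 3200π cm³/s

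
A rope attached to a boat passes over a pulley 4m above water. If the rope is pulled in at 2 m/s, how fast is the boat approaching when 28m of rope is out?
7√3/6 ≈ 2.021 m/s

rope² = x² + 4²
x = √(28² - 4²) = 16√3
dx/dt = (rope/x) · d(rope)/dt = (28/(16√3)) · (-2) = -7√3/6 m/s
The boat approaches at 7√3/6 ≈ 2.021 m/s.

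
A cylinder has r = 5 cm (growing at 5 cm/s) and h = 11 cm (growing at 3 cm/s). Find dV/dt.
625π cm³/s

V = πr²h
dV/dt = 2πrh·dr/dt + πr²·dh/dt
= 2π(5)(11)(5) + π(5)²(3)
= 625π cm³/s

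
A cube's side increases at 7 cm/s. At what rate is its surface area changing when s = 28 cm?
2352 cm²/s

A = 6s²
dA/dt = 12s · ds/dt = 12·28·7 = 2352 cm²/s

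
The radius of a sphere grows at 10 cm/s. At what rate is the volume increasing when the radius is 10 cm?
4000π cm³/s

V = (4/3)πr³
dV/dt = dV/dr · dr/dt = 4πr² · 10
At r = 10: dV/dt = 4000π cm³/s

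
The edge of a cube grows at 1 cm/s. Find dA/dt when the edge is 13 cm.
156 cm²/s

A = 6s²
dA/dt = 12s · ds/dt = 12·13·1 = 156 cm²/s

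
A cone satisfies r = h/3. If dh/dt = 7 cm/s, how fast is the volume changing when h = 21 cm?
343π cm³/s

V = (1/3)π(h/3)²h = πh³/27
dV/dt = πh²/9 · 7
At h = 21: dV/dt = 343π cm³/s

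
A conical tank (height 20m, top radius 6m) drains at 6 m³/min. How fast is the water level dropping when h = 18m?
50/(243π) ≈ 0.0655 m/min

r/h = 6/20, so r = (3/10)h
V = (1/3)πr²h = (1/3)π((3/10)h)²h = (3/100)πh³
dV/dh = (9/100)πh²
dh/dt = (dV/dt)/(dV/dh) = -6/((9/100)π·18²) = -50/(243π) m/min
The level is dropping at 50/(243π) ≈ 0.0655 m/min.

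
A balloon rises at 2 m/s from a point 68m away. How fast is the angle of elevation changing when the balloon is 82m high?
0.011984 rad/s

tan(θ) = y/68
sec²(θ) · dθ/dt = (1/68) · dy/dt
dθ/dt = cos²(θ)/68 · 2 = 68/(68² + 82²) · 2
dθ/dt = 0.011984 rad/s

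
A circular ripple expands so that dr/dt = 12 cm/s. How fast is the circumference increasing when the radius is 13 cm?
24π cm/s

C = 2πr
dC/dt = 2π · dr/dt = 2π · 12 = 24π cm/s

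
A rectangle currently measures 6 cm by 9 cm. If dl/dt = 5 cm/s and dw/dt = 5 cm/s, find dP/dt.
20 cm/s

P = 2(l + w)
dP/dt = 2(dl/dt + dw/dt) = 2(5 + 5) = 20 cm/s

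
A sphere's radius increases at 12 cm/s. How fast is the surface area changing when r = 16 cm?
1536π cm²/s

S = 4πr²
dS/dt = dS/dr · dr/dt = 8πr · 12
At r = 16: dS/dt = 1536π cm²/s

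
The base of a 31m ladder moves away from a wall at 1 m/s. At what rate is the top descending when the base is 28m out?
28√177/177 ≈ 2.105 m/s

x² + y² = 31²
2x·dx/dt + 2y·dy/dt = 0
dy/dt = -x/y · dx/dt = -28/√177 · 1 = -28√177/177 m/s
The top is descending at 28√177/177 ≈ 2.105 m/s.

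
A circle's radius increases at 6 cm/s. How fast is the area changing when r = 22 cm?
264π cm²/s

A = πr²
dA/dt = 2πr · dr/dt = 2π(22)(6) = 264π cm²/s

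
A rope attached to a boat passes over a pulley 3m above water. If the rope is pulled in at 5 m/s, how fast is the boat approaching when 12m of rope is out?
4√15/3 ≈ 5.164 m/s

rope² = x² + 3²
x = √(12² - 3²) = 3√15
dx/dt = (rope/x) · d(rope)/dt = (12/(3√15)) · (-5) = -4√15/3 m/s
The boat approaches at 4√15/3 ≈ 5.164 m/s.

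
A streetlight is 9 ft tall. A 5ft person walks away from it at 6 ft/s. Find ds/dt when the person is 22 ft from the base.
15/2 ft/s

By similar triangles: 9/(x+s) = 5/s
Solving: s = 5x/4
ds/dt = 5/4 · dx/dt = 5/4 · 6 = 15/2 ft/s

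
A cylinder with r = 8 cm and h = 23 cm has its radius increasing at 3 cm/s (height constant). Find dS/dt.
234π cm²/s

S = 2πrh + 2πr² (lateral + bases)
dS/dt = (2πh + 4πr)·dr/dt = (2π·23 + 4π·8)·3
= 234π cm²/s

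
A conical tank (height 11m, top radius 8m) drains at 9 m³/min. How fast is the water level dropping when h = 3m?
121/(64π) ≈ 0.6018 m/min

r/h = 8/11, so r = (8/11)h
V = (1/3)πr²h = (1/3)π((8/11)h)²h = (64/363)πh³
dV/dh = (64/121)πh²
dh/dt = (dV/dt)/(dV/dh) = -9/((64/121)π·3²) = -121/(64π) m/min
The level is dropping at 121/(64π) ≈ 0.6018 m/min.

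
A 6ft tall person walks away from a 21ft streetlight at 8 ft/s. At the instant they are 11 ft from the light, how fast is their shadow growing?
16/5 ft/s

By similar triangles: 21/(x+s) = 6/s
Solving: s = 6x/15
ds/dt = 6/15 · dx/dt = 2/5 · 8 = 16/5 ft/s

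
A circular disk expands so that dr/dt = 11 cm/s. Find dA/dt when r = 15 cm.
330π cm²/s

A = πr²
dA/dt = 2πr · dr/dt = 2π(15)(11) = 330π cm²/s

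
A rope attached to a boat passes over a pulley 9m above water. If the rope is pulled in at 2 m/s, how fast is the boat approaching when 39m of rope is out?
13√10/20 ≈ 2.055 m/s

rope² = x² + 9²
x = √(39² - 9²) = 12√10
dx/dt = (rope/x) · d(rope)/dt = (39/(12√10)) · (-2) = -13√10/20 m/s
The boat approaches at 13√10/20 ≈ 2.055 m/s.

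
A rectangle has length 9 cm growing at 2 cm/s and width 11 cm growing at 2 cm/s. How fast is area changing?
40 cm²/s

A = lw
dA/dt = w·dl/dt + l·dw/dt = 11·2 + 9·2 = 40 cm²/s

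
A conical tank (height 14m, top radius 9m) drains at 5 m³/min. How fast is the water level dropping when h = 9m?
980/(6561π) ≈ 0.04755 m/min

r/h = 9/14, so r = (9/14)h
V = (1/3)πr²h = (1/3)π((9/14)h)²h = (27/196)πh³
dV/dh = (81/196)πh²
dh/dt = (dV/dt)/(dV/dh) = -5/((81/196)π·9²) = -980/(6561π) m/min
The level is dropping at 980/(6561π) ≈ 0.04755 m/min.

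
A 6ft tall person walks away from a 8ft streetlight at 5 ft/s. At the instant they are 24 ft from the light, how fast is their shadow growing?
15 ft/s

By similar triangles: 8/(x+s) = 6/s
Solving: s = 6x/2
ds/dt = 6/2 · dx/dt = 3 · 5 = 15 ft/s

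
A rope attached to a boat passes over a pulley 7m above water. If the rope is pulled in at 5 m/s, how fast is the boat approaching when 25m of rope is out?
125/24 ≈ 5.208 m/s

rope² = x² + 7²
x = √(25² - 7²) = 24
dx/dt = (rope/x) · d(rope)/dt = (25/24) · (-5) = -125/24 m/s
The boat approaches at 125/24 ≈ 5.208 m/s.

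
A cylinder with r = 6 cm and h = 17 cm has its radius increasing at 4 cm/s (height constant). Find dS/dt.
232π cm²/s

S = 2πrh + 2πr² (lateral + bases)
dS/dt = (2πh + 4πr)·dr/dt = (2π·17 + 4π·6)·4
= 232π cm²/s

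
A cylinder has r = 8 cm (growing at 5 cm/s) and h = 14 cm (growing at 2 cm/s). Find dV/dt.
1248π cm³/s

V = πr²h
dV/dt = 2πrh·dr/dt + πr²·dh/dt
= 2π(8)(14)(5) + π(8)²(2)
= 1248π cm³/s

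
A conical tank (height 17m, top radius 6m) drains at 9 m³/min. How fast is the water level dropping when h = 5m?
289/(100π) ≈ 0.9199 m/min

r/h = 6/17, so r = (6/17)h
V = (1/3)πr²h = (1/3)π((6/17)h)²h = (12/289)πh³
dV/dh = (36/289)πh²
dh/dt = (dV/dt)/(dV/dh) = -9/((36/289)π·5²) = -289/(100π) m/min
The level is dropping at 289/(100π) ≈ 0.9199 m/min.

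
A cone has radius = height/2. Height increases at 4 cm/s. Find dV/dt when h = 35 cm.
1225π cm³/s

V = (1/3)π(h/2)²h = πh³/12
dV/dt = πh²/4 · 4
At h = 35: dV/dt = 1225π cm³/s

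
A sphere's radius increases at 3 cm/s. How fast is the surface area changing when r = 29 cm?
696π cm²/s

S = 4πr²
dS/dt = dS/dr · dr/dt = 8πr · 3
At r = 29: dS/dt = 696π cm²/s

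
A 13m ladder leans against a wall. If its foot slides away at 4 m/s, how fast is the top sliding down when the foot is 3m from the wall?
3√10/10 ≈ 0.9487 m/s

x² + y² = 13²
2x·dx/dt + 2y·dy/dt = 0
dy/dt = -x/y · dx/dt = -3/(4√10) · 4 = -3√10/10 m/s
The top is descending at 3√10/10 ≈ 0.9487 m/s.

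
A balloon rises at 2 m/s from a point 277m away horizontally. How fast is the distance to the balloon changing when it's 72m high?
144√81913/81913 ≈ 0.5031 m/s

z² = 277² + y²
z = √(277² + 72²) = √81913
dz/dt = y/z · dy/dt = 72/√81913 · 2 = 144√81913/81913 ≈ 0.5031 m/s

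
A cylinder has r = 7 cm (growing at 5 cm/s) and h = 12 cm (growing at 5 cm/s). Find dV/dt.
1085π cm³/s

V = πr²h
dV/dt = 2πrh·dr/dt + πr²·dh/dt
= 2π(7)(12)(5) + π(7)²(5)
= 1085π cm³/s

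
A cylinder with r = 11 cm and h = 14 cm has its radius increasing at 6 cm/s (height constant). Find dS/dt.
432π cm²/s

S = 2πrh + 2πr² (lateral + bases)
dS/dt = (2πh + 4πr)·dr/dt = (2π·14 + 4π·11)·6
= 432π cm²/s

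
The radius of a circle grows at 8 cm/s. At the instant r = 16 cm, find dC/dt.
16π cm/s

C = 2πr
dC/dt = 2π · dr/dt = 2π · 8 = 16π cm/s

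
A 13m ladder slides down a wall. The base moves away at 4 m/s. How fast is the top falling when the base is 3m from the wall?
3√10/10 ≈ 0.9487 m/s

x² + y² = 13²
2x·dx/dt + 2y·dy/dt = 0
dy/dt = -x/y · dx/dt = -3/(4√10) · 4 = -3√10/10 m/s
The top is descending at 3√10/10 ≈ 0.9487 m/s.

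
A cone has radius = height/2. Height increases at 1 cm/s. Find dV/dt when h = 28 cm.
196π cm³/s

V = (1/3)π(h/2)²h = πh³/12
dV/dt = πh²/4 · 1
At h = 28: dV/dt = 196π cm³/s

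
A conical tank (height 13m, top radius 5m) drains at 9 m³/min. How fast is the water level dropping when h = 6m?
169/(100π) ≈ 0.5379 m/min

r/h = 5/13, so r = (5/13)h
V = (1/3)πr²h = (1/3)π((5/13)h)²h = (25/507)πh³
dV/dh = (25/169)πh²
dh/dt = (dV/dt)/(dV/dh) = -9/((25/169)π·6²) = -169/(100π) m/min
The level is dropping at 169/(100π) ≈ 0.5379 m/min.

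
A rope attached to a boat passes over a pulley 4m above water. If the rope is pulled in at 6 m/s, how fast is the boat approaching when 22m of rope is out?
22√13/13 ≈ 6.102 m/s

rope² = x² + 4²
x = √(22² - 4²) = 6√13
dx/dt = (rope/x) · d(rope)/dt = (22/(6√13)) · (-6) = -22√13/13 m/s
The boat approaches at 22√13/13 ≈ 6.102 m/s.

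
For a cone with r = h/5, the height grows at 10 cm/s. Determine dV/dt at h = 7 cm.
98π/5 cm³/s

V = (1/3)π(h/5)²h = πh³/75
dV/dt = πh²/25 · 10
At h = 7: dV/dt = 98π/5 cm³/s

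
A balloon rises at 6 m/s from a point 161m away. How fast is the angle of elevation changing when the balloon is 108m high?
0.025702 rad/s

tan(θ) = y/161
sec²(θ) · dθ/dt = (1/161) · dy/dt
dθ/dt = cos²(θ)/161 · 6 = 161/(161² + 108²) · 6
dθ/dt = 0.025702 rad/s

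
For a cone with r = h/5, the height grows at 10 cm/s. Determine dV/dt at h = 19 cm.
722π/5 cm³/s

V = (1/3)π(h/5)²h = πh³/75
dV/dt = πh²/25 · 10
At h = 19: dV/dt = 722π/5 cm³/s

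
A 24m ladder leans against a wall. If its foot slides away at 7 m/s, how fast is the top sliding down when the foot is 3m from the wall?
√7/3 ≈ 0.8819 m/s

x² + y² = 24²
2x·dx/dt + 2y·dy/dt = 0
dy/dt = -x/y · dx/dt = -3/(9√7) · 7 = -√7/3 m/s
The top is descending at √7/3 ≈ 0.8819 m/s.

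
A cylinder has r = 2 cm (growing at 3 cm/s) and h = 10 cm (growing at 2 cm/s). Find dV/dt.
128π cm³/s

V = πr²h
dV/dt = 2πrh·dr/dt + πr²·dh/dt
= 2π(2)(10)(3) + π(2)²(2)
= 128π cm³/s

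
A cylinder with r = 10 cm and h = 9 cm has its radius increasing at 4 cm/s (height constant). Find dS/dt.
232π cm²/s

S = 2πrh + 2πr² (lateral + bases)
dS/dt = (2πh + 4πr)·dr/dt = (2π·9 + 4π·10)·4
= 232π cm²/s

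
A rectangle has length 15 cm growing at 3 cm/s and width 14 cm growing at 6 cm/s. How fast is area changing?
132 cm²/s

A = lw
dA/dt = w·dl/dt + l·dw/dt = 14·3 + 15·6 = 132 cm²/s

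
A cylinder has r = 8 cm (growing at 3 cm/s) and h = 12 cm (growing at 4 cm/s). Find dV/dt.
832π cm³/s

V = πr²h
dV/dt = 2πrh·dr/dt + πr²·dh/dt
= 2π(8)(12)(3) + π(8)²(4)
= 832π cm³/s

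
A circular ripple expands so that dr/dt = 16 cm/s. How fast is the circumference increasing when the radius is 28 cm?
32π cm/s

C = 2πr
dC/dt = 2π · dr/dt = 2π · 16 = 32π cm/s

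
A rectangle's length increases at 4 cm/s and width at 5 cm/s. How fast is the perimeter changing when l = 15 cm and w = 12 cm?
18 cm/s

P = 2(l + w)
dP/dt = 2(dl/dt + dw/dt) = 2(4 + 5) = 18 cm/s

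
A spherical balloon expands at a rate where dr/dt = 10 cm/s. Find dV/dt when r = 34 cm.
46240π cm³/s

V = (4/3)πr³
dV/dt = dV/dr · dr/dt = 4πr² · 10
At r = 34: dV/dt = 46240π cm³/s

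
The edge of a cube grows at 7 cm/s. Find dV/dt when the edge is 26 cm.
14196 cm³/s

V = s³
dV/dt = 3s² · ds/dt = 3·26²·7 = 14196 cm³/s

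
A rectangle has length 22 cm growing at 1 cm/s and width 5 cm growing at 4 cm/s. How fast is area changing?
93 cm²/s

A = lw
dA/dt = w·dl/dt + l·dw/dt = 5·1 + 22·4 = 93 cm²/s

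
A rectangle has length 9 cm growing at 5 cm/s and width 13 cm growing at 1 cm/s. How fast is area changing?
74 cm²/s

A = lw
dA/dt = w·dl/dt + l·dw/dt = 13·5 + 9·1 = 74 cm²/s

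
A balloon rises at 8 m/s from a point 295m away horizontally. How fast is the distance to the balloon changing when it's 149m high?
596√109226/54613 ≈ 3.607 m/s

z² = 295² + y²
z = √(295² + 149²) = √109226
dz/dt = y/z · dy/dt = 149/√109226 · 8 = 596√109226/54613 ≈ 3.607 m/s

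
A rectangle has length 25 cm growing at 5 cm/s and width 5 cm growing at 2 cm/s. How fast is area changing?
75 cm²/s

A = lw
dA/dt = w·dl/dt + l·dw/dt = 5·5 + 25·2 = 75 cm²/s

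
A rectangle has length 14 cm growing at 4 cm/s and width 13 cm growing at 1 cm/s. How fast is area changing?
66 cm²/s

A = lw
dA/dt = w·dl/dt + l·dw/dt = 13·4 + 14·1 = 66 cm²/s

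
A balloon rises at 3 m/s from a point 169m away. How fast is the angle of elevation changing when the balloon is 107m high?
0.012672 rad/s

tan(θ) = y/169
sec²(θ) · dθ/dt = (1/169) · dy/dt
dθ/dt = cos²(θ)/169 · 3 = 169/(169² + 107²) · 3
dθ/dt = 0.012672 rad/s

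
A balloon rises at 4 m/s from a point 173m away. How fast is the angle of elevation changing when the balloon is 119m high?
0.015695 rad/s

tan(θ) = y/173
sec²(θ) · dθ/dt = (1/173) · dy/dt
dθ/dt = cos²(θ)/173 · 4 = 173/(173² + 119²) · 4
dθ/dt = 0.015695 rad/s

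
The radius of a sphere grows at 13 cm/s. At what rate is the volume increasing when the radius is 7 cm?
2548π cm³/s

V = (4/3)πr³
dV/dt = dV/dr · dr/dt = 4πr² · 13
At r = 7: dV/dt = 2548π cm³/s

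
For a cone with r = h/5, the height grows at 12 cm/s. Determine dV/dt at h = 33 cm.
13068π/25 cm³/s

V = (1/3)π(h/5)²h = πh³/75
dV/dt = πh²/25 · 12
At h = 33: dV/dt = 13068π/25 cm³/s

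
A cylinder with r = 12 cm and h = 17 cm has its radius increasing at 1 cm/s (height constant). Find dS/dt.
82π cm²/s

S = 2πrh + 2πr² (lateral + bases)
dS/dt = (2πh + 4πr)·dr/dt = (2π·17 + 4π·12)·1
= 82π cm²/s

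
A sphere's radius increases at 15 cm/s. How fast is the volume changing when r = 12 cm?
8640π cm³/s

V = (4/3)πr³
dV/dt = dV/dr · dr/dt = 4πr² · 15
At r = 12: dV/dt = 8640π cm³/s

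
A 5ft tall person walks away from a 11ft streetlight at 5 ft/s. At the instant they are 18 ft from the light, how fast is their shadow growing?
25/6 ft/s

By similar triangles: 11/(x+s) = 5/s
Solving: s = 5x/6
ds/dt = 5/6 · dx/dt = 5/6 · 5 = 25/6 ft/s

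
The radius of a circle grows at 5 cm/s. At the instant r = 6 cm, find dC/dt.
10π cm/s

C = 2πr
dC/dt = 2π · dr/dt = 2π · 5 = 10π cm/s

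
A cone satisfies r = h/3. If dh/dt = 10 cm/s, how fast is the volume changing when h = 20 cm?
4000π/9 cm³/s

V = (1/3)π(h/3)²h = πh³/27
dV/dt = πh²/9 · 10
At h = 20: dV/dt = 4000π/9 cm³/s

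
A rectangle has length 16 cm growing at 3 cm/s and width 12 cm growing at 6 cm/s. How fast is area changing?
132 cm²/s

A = lw
dA/dt = w·dl/dt + l·dw/dt = 12·3 + 16·6 = 132 cm²/s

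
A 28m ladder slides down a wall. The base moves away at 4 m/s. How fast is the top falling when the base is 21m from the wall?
12√7/7 ≈ 4.536 m/s

x² + y² = 28²
2x·dx/dt + 2y·dy/dt = 0
dy/dt = -x/y · dx/dt = -21/(7√7) · 4 = -12√7/7 m/s
The top is descending at 12√7/7 ≈ 4.536 m/s.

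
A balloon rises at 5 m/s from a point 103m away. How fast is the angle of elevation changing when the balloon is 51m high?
0.038986 rad/s

tan(θ) = y/103
sec²(θ) · dθ/dt = (1/103) · dy/dt
dθ/dt = cos²(θ)/103 · 5 = 103/(103² + 51²) · 5
dθ/dt = 0.038986 rad/s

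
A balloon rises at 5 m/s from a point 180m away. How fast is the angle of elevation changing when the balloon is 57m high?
0.025246 rad/s

tan(θ) = y/180
sec²(θ) · dθ/dt = (1/180) · dy/dt
dθ/dt = cos²(θ)/180 · 5 = 180/(180² + 57²) · 5
dθ/dt = 0.025246 rad/s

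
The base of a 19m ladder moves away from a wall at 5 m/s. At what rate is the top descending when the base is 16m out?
16√105/21 ≈ 7.807 m/s

x² + y² = 19²
2x·dx/dt + 2y·dy/dt = 0
dy/dt = -x/y · dx/dt = -16/√105 · 5 = -16√105/21 m/s
The top is descending at 16√105/21 ≈ 7.807 m/s.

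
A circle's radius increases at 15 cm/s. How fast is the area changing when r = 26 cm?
780π cm²/s

A = πr²
dA/dt = 2πr · dr/dt = 2π(26)(15) = 780π cm²/s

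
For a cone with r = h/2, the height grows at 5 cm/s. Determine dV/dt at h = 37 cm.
6845π/4 cm³/s

V = (1/3)π(h/2)²h = πh³/12
dV/dt = πh²/4 · 5
At h = 37: dV/dt = 6845π/4 cm³/s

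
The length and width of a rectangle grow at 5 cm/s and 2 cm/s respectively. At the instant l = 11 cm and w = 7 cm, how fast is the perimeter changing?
14 cm/s

P = 2(l + w)
dP/dt = 2(dl/dt + dw/dt) = 2(5 + 2) = 14 cm/s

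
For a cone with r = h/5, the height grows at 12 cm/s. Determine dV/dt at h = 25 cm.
300π cm³/s

V = (1/3)π(h/5)²h = πh³/75
dV/dt = πh²/25 · 12
At h = 25: dV/dt = 300π cm³/s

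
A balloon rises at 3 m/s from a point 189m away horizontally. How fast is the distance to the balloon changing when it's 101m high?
303√45922/45922 ≈ 1.414 m/s

z² = 189² + y²
z = √(189² + 101²) = √45922
dz/dt = y/z · dy/dt = 101/√45922 · 3 = 303√45922/45922 ≈ 1.414 m/s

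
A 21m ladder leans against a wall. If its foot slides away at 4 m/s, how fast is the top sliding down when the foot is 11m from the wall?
11√5/10 ≈ 2.46 m/s

x² + y² = 21²
2x·dx/dt + 2y·dy/dt = 0
dy/dt = -x/y · dx/dt = -11/(8√5) · 4 = -11√5/10 m/s
The top is descending at 11√5/10 ≈ 2.46 m/s.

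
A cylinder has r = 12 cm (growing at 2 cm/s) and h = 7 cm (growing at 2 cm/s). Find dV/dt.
624π cm³/s

V = πr²h
dV/dt = 2πrh·dr/dt + πr²·dh/dt
= 2π(12)(7)(2) + π(12)²(2)
= 624π cm³/s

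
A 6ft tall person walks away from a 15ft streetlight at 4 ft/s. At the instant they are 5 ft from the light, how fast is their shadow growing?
8/3 ft/s

By similar triangles: 15/(x+s) = 6/s
Solving: s = 6x/9
ds/dt = 6/9 · dx/dt = 2/3 · 4 = 8/3 ft/s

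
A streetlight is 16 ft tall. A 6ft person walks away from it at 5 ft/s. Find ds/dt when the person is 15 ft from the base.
3 ft/s

By similar triangles: 16/(x+s) = 6/s
Solving: s = 6x/10
ds/dt = 6/10 · dx/dt = 3/5 · 5 = 3 ft/s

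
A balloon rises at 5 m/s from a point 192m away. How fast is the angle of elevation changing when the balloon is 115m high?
0.019166 rad/s

tan(θ) = y/192
sec²(θ) · dθ/dt = (1/192) · dy/dt
dθ/dt = cos²(θ)/192 · 5 = 192/(192² + 115²) · 5
dθ/dt = 0.019166 rad/s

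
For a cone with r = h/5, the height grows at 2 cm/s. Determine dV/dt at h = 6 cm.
72π/25 cm³/s

V = (1/3)π(h/5)²h = πh³/75
dV/dt = πh²/25 · 2
At h = 6: dV/dt = 72π/25 cm³/s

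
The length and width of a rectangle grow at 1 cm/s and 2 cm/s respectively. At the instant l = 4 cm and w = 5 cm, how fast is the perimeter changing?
6 cm/s

P = 2(l + w)
dP/dt = 2(dl/dt + dw/dt) = 2(1 + 2) = 6 cm/s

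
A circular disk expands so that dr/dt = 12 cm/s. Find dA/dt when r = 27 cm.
648π cm²/s

A = πr²
dA/dt = 2πr · dr/dt = 2π(27)(12) = 648π cm²/s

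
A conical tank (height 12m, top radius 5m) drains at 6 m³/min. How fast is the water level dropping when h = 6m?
24/(25π) ≈ 0.3056 m/min

r/h = 5/12, so r = (5/12)h
V = (1/3)πr²h = (1/3)π((5/12)h)²h = (25/432)πh³
dV/dh = (25/144)πh²
dh/dt = (dV/dt)/(dV/dh) = -6/((25/144)π·6²) = -24/(25π) m/min
The level is dropping at 24/(25π) ≈ 0.3056 m/min.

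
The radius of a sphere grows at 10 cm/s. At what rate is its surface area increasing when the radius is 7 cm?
560π cm²/s

S = 4πr²
dS/dt = dS/dr · dr/dt = 8πr · 10
At r = 7: dS/dt = 560π cm²/s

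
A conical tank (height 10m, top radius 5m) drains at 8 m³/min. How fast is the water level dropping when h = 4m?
2/π ≈ 0.6366 m/min

r/h = 5/10, so r = (1/2)h
V = (1/3)πr²h = (1/3)π((1/2)h)²h = (1/12)πh³
dV/dh = (1/4)πh²
dh/dt = (dV/dt)/(dV/dh) = -8/((1/4)π·4²) = -2/π m/min
The level is dropping at 2/π ≈ 0.6366 m/min.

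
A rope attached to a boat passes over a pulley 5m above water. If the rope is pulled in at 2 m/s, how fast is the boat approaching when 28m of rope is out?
56√759/759 ≈ 2.033 m/s

rope² = x² + 5²
x = √(28² - 5²) = √759
dx/dt = (rope/x) · d(rope)/dt = (28/√759) · (-2) = -56√759/759 m/s
The boat approaches at 56√759/759 ≈ 2.033 m/s.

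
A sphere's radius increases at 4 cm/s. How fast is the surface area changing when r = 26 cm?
832π cm²/s

S = 4πr²
dS/dt = dS/dr · dr/dt = 8πr · 4
At r = 26: dS/dt = 832π cm²/s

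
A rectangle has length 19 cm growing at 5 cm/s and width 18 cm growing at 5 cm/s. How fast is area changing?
185 cm²/s

A = lw
dA/dt = w·dl/dt + l·dw/dt = 18·5 + 19·5 = 185 cm²/s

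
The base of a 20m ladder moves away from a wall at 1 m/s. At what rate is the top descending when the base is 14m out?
7√51/51 ≈ 0.9802 m/s

x² + y² = 20²
2x·dx/dt + 2y·dy/dt = 0
dy/dt = -x/y · dx/dt = -14/(2√51) · 1 = -7√51/51 m/s
The top is descending at 7√51/51 ≈ 0.9802 m/s.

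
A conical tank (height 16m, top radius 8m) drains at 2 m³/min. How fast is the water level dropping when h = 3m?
8/(9π) ≈ 0.2829 m/min

r/h = 8/16, so r = (1/2)h
V = (1/3)πr²h = (1/3)π((1/2)h)²h = (1/12)πh³
dV/dh = (1/4)πh²
dh/dt = (dV/dt)/(dV/dh) = -2/((1/4)π·3²) = -8/(9π) m/min
The level is dropping at 8/(9π) ≈ 0.2829 m/min.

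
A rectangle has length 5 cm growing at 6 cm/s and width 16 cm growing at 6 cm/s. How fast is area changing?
126 cm²/s

A = lw
dA/dt = w·dl/dt + l·dw/dt = 16·6 + 5·6 = 126 cm²/s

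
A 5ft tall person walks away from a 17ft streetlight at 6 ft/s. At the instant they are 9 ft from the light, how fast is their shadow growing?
5/2 ft/s

By similar triangles: 17/(x+s) = 5/s
Solving: s = 5x/12
ds/dt = 5/12 · dx/dt = 5/12 · 6 = 5/2 ft/s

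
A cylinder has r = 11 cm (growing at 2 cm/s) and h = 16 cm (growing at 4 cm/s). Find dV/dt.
1188π cm³/s

V = πr²h
dV/dt = 2πrh·dr/dt + πr²·dh/dt
= 2π(11)(16)(2) + π(11)²(4)
= 1188π cm³/s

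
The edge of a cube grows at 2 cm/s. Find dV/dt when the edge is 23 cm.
3174 cm³/s

V = s³
dV/dt = 3s² · ds/dt = 3·23²·2 = 3174 cm³/s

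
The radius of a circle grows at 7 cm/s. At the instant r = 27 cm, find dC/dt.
14π cm/s

C = 2πr
dC/dt = 2π · dr/dt = 2π · 7 = 14π cm/s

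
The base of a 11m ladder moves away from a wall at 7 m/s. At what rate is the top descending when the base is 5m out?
35√6/24 ≈ 3.572 m/s

x² + y² = 11²
2x·dx/dt + 2y·dy/dt = 0
dy/dt = -x/y · dx/dt = -5/(4√6) · 7 = -35√6/24 m/s
The top is descending at 35√6/24 ≈ 3.572 m/s.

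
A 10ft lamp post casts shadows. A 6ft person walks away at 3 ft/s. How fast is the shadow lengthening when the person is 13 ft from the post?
9/2 ft/s

By similar triangles: 10/(x+s) = 6/s
Solving: s = 6x/4
ds/dt = 6/4 · dx/dt = 3/2 · 3 = 9/2 ft/s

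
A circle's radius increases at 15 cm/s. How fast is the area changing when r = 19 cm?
570π cm²/s

A = πr²
dA/dt = 2πr · dr/dt = 2π(19)(15) = 570π cm²/s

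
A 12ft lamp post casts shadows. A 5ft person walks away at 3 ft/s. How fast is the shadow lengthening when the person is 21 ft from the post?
15/7 ft/s

By similar triangles: 12/(x+s) = 5/s
Solving: s = 5x/7
ds/dt = 5/7 · dx/dt = 5/7 · 3 = 15/7 ft/s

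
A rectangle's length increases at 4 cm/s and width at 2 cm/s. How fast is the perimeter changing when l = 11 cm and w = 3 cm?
12 cm/s

P = 2(l + w)
dP/dt = 2(dl/dt + dw/dt) = 2(4 + 2) = 12 cm/s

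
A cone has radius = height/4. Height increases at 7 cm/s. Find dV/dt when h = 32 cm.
448π cm³/s

V = (1/3)π(h/4)²h = πh³/48
dV/dt = πh²/16 · 7
At h = 32: dV/dt = 448π cm³/s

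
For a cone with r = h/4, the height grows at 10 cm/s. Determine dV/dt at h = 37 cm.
6845π/8 cm³/s

V = (1/3)π(h/4)²h = πh³/48
dV/dt = πh²/16 · 10
At h = 37: dV/dt = 6845π/8 cm³/s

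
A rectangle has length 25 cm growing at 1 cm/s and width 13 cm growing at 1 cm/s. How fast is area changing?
38 cm²/s

A = lw
dA/dt = w·dl/dt + l·dw/dt = 13·1 + 25·1 = 38 cm²/s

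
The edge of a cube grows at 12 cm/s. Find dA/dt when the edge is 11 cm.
1584 cm²/s

A = 6s²
dA/dt = 12s · ds/dt = 12·11·12 = 1584 cm²/s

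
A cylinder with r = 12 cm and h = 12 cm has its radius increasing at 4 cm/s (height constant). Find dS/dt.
288π cm²/s

S = 2πrh + 2πr² (lateral + bases)
dS/dt = (2πh + 4πr)·dr/dt = (2π·12 + 4π·12)·4
= 288π cm²/s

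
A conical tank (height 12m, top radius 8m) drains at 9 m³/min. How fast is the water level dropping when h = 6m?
9/(16π) ≈ 0.179 m/min

r/h = 8/12, so r = (2/3)h
V = (1/3)πr²h = (1/3)π((2/3)h)²h = (4/27)πh³
dV/dh = (4/9)πh²
dh/dt = (dV/dt)/(dV/dh) = -9/((4/9)π·6²) = -9/(16π) m/min
The level is dropping at 9/(16π) ≈ 0.179 m/min.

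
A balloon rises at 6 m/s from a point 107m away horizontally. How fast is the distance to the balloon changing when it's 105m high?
315√22474/11237 ≈ 4.202 m/s

z² = 107² + y²
z = √(107² + 105²) = √22474
dz/dt = y/z · dy/dt = 105/√22474 · 6 = 315√22474/11237 ≈ 4.202 m/s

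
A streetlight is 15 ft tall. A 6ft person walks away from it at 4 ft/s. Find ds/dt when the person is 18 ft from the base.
8/3 ft/s

By similar triangles: 15/(x+s) = 6/s
Solving: s = 6x/9
ds/dt = 6/9 · dx/dt = 2/3 · 4 = 8/3 ft/s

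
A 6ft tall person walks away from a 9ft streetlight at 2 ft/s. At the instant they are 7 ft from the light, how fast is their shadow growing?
4 ft/s

By similar triangles: 9/(x+s) = 6/s
Solving: s = 6x/3
ds/dt = 6/3 · dx/dt = 2 · 2 = 4 ft/s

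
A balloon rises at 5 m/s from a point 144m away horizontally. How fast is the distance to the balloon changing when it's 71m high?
355√25777/25777 ≈ 2.211 m/s

z² = 144² + y²
z = √(144² + 71²) = √25777
dz/dt = y/z · dy/dt = 71/√25777 · 5 = 355√25777/25777 ≈ 2.211 m/s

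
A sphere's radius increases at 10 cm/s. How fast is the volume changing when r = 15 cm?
9000π cm³/s

V = (4/3)πr³
dV/dt = dV/dr · dr/dt = 4πr² · 10
At r = 15: dV/dt = 9000π cm³/s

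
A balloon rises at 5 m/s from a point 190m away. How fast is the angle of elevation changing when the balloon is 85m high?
0.021927 rad/s

tan(θ) = y/190
sec²(θ) · dθ/dt = (1/190) · dy/dt
dθ/dt = cos²(θ)/190 · 5 = 190/(190² + 85²) · 5
dθ/dt = 0.021927 rad/s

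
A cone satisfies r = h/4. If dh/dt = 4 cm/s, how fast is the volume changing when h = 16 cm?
64π cm³/s

V = (1/3)π(h/4)²h = πh³/48
dV/dt = πh²/16 · 4
At h = 16: dV/dt = 64π cm³/s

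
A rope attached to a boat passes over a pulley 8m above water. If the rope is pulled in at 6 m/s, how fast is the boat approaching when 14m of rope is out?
14√33/11 ≈ 7.311 m/s

rope² = x² + 8²
x = √(14² - 8²) = 2√33
dx/dt = (rope/x) · d(rope)/dt = (14/(2√33)) · (-6) = -14√33/11 m/s
The boat approaches at 14√33/11 ≈ 7.311 m/s.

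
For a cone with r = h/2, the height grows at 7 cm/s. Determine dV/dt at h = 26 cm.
1183π cm³/s

V = (1/3)π(h/2)²h = πh³/12
dV/dt = πh²/4 · 7
At h = 26: dV/dt = 1183π cm³/s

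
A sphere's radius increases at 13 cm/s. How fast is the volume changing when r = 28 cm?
40768π cm³/s

V = (4/3)πr³
dV/dt = dV/dr · dr/dt = 4πr² · 13
At r = 28: dV/dt = 40768π cm³/s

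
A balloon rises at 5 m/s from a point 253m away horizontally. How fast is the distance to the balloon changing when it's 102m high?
510√74413/74413 ≈ 1.87 m/s

z² = 253² + y²
z = √(253² + 102²) = √74413
dz/dt = y/z · dy/dt = 102/√74413 · 5 = 510√74413/74413 ≈ 1.87 m/s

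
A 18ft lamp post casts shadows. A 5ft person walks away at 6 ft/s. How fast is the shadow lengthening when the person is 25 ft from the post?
30/13 ft/s

By similar triangles: 18/(x+s) = 5/s
Solving: s = 5x/13
ds/dt = 5/13 · dx/dt = 5/13 · 6 = 30/13 ft/s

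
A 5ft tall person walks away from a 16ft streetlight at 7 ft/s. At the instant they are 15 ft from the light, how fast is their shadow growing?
35/11 ft/s

By similar triangles: 16/(x+s) = 5/s
Solving: s = 5x/11
ds/dt = 5/11 · dx/dt = 5/11 · 7 = 35/11 ft/s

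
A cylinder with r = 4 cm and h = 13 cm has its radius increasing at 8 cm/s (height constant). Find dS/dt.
336π cm²/s

S = 2πrh + 2πr² (lateral + bases)
dS/dt = (2πh + 4πr)·dr/dt = (2π·13 + 4π·4)·8
= 336π cm²/s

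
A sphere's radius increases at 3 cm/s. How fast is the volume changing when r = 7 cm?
588π cm³/s

V = (4/3)πr³
dV/dt = dV/dr · dr/dt = 4πr² · 3
At r = 7: dV/dt = 588π cm³/s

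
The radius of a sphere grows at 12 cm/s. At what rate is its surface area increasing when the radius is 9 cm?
864π cm²/s

S = 4πr²
dS/dt = dS/dr · dr/dt = 8πr · 12
At r = 9: dS/dt = 864π cm²/s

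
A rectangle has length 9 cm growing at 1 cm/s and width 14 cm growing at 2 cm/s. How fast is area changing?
32 cm²/s

A = lw
dA/dt = w·dl/dt + l·dw/dt = 14·1 + 9·2 = 32 cm²/s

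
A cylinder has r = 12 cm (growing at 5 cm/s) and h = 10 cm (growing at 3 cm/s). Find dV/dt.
1632π cm³/s

V = πr²h
dV/dt = 2πrh·dr/dt + πr²·dh/dt
= 2π(12)(10)(5) + π(12)²(3)
= 1632π cm³/s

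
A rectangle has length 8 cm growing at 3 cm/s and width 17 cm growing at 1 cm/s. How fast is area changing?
59 cm²/s

A = lw
dA/dt = w·dl/dt + l·dw/dt = 17·3 + 8·1 = 59 cm²/s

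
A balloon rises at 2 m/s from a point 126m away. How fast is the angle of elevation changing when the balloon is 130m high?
0.007689 rad/s

tan(θ) = y/126
sec²(θ) · dθ/dt = (1/126) · dy/dt
dθ/dt = cos²(θ)/126 · 2 = 126/(126² + 130²) · 2
dθ/dt = 0.007689 rad/s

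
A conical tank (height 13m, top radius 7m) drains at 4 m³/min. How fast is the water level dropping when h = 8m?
169/(784π) ≈ 0.06862 m/min

r/h = 7/13, so r = (7/13)h
V = (1/3)πr²h = (1/3)π((7/13)h)²h = (49/507)πh³
dV/dh = (49/169)πh²
dh/dt = (dV/dt)/(dV/dh) = -4/((49/169)π·8²) = -169/(784π) m/min
The level is dropping at 169/(784π) ≈ 0.06862 m/min.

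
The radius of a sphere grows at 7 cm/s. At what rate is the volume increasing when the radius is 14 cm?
5488π cm³/s

V = (4/3)πr³
dV/dt = dV/dr · dr/dt = 4πr² · 7
At r = 14: dV/dt = 5488π cm³/s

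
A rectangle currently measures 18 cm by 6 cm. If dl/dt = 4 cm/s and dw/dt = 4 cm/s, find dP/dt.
16 cm/s

P = 2(l + w)
dP/dt = 2(dl/dt + dw/dt) = 2(4 + 4) = 16 cm/s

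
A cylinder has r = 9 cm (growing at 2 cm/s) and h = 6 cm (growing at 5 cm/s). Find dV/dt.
621π cm³/s

V = πr²h
dV/dt = 2πrh·dr/dt + πr²·dh/dt
= 2π(9)(6)(2) + π(9)²(5)
= 621π cm³/s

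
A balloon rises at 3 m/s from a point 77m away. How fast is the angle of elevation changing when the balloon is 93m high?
0.015846 rad/s

tan(θ) = y/77
sec²(θ) · dθ/dt = (1/77) · dy/dt
dθ/dt = cos²(θ)/77 · 3 = 77/(77² + 93²) · 3
dθ/dt = 0.015846 rad/s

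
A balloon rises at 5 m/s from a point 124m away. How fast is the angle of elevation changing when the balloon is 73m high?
0.029944 rad/s

tan(θ) = y/124
sec²(θ) · dθ/dt = (1/124) · dy/dt
dθ/dt = cos²(θ)/124 · 5 = 124/(124² + 73²) · 5
dθ/dt = 0.029944 rad/s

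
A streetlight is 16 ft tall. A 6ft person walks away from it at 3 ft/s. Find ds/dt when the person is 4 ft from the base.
9/5 ft/s

By similar triangles: 16/(x+s) = 6/s
Solving: s = 6x/10
ds/dt = 6/10 · dx/dt = 3/5 · 3 = 9/5 ft/s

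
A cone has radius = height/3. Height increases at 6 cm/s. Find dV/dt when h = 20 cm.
800π/3 cm³/s

V = (1/3)π(h/3)²h = πh³/27
dV/dt = πh²/9 · 6
At h = 20: dV/dt = 800π/3 cm³/s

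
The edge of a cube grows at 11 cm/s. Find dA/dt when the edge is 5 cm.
660 cm²/s

A = 6s²
dA/dt = 12s · ds/dt = 12·5·11 = 660 cm²/s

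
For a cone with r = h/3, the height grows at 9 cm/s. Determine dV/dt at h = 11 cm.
121π cm³/s

V = (1/3)π(h/3)²h = πh³/27
dV/dt = πh²/9 · 9
At h = 11: dV/dt = 121π cm³/s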